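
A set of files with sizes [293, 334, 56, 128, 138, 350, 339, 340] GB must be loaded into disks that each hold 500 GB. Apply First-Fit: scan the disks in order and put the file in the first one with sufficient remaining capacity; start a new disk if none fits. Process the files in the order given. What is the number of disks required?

293 GB → disk 1 (remaining 207 GB)
334 GB → disk 2 (remaining 166 GB)
56 GB → disk 1 (remaining 151 GB)
128 GB → disk 1 (remaining 23 GB)
138 GB → disk 2 (remaining 28 GB)
350 GB → disk 3 (remaining 150 GB)
339 GB → disk 4 (remaining 161 GB)
340 GB → disk 5 (remaining 160 GB)

5 disks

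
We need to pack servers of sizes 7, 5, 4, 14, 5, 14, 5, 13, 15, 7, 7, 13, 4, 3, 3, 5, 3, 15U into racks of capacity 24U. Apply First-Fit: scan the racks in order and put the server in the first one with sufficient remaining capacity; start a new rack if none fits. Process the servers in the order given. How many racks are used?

Put 7U in rack 1; 17U remain.
Put 5U in rack 1; 12U remain.
Put 4U in rack 1; 8U remain.
Put 14U in rack 2; 10U remain.
Put 5U in rack 1; 3U remain.
Put 14U in rack 3; 10U remain.
Put 5U in rack 2; 5U remain.
Put 13U in rack 4; 11U remain.
Put 15U in rack 5; 9U remain.
Put 7U in rack 3; 3U remain.
Put 7U in rack 4; 4U remain.
Put 13U in rack 6; 11U remain.
Put 4U in rack 2; 1U remain.
Put 3U in rack 1; 0U remain.
Put 3U in rack 3; 0U remain.
Put 5U in rack 5; 4U remain.
Put 3U in rack 4; 1U remain.
Put 15U in rack 7; 9U remain.

7 racks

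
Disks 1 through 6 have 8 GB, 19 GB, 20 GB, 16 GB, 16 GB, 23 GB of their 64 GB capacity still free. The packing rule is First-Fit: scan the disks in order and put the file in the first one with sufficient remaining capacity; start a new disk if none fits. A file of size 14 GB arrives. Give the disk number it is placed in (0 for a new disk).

Disks with room: disk 2 (19 GB), disk 3 (20 GB), disk 4 (16 GB), disk 5 (16 GB), disk 6 (23 GB).
The first with room is disk 2.

2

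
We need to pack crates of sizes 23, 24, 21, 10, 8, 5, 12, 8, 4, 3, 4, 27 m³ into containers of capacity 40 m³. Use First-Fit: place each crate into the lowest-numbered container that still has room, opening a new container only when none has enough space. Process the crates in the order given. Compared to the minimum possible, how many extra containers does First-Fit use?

0

First-Fit: [23,10,5] [24,8,8] [21,12,4,3] [4,27] → 4 containers.
Total size 149 m³; any packing needs at least ⌈149/40⌉ = 4 containers.
So 4 is already optimal.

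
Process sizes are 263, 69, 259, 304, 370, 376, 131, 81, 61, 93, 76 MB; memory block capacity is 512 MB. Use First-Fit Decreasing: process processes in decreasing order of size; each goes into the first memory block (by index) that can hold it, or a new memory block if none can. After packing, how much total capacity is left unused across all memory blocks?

Sorted descending: 376, 370, 304, 263, 259, 131, 93, 81, 76, 69, 61.
Put 376 MB in memory block 1; 136 MB remain.
Put 370 MB in memory block 2; 142 MB remain.
Put 304 MB in memory block 3; 208 MB remain.
Put 263 MB in memory block 4; 249 MB remain.
Put 259 MB in memory block 5; 253 MB remain.
Put 131 MB in memory block 1; 5 MB remain.
Put 93 MB in memory block 2; 49 MB remain.
Put 81 MB in memory block 3; 127 MB remain.
Put 76 MB in memory block 3; 51 MB remain.
Put 69 MB in memory block 4; 180 MB remain.
Put 61 MB in memory block 4; 119 MB remain.
5 memory blocks × 512 MB = 2560 MB; used 2083 MB; unused 477 MB.

477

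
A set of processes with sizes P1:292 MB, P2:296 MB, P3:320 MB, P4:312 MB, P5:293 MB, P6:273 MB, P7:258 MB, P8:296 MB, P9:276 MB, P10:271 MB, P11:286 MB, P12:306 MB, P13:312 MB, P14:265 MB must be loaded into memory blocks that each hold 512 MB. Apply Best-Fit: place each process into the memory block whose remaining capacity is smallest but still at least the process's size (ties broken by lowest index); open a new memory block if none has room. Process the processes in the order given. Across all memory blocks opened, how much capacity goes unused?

P1 (292 MB) → memory block 1 (remaining 220 MB)
P2 (296 MB) → memory block 2 (remaining 216 MB)
P3 (320 MB) → memory block 3 (remaining 192 MB)
P4 (312 MB) → memory block 4 (remaining 200 MB)
P5 (293 MB) → memory block 5 (remaining 219 MB)
P6 (273 MB) → memory block 6 (remaining 239 MB)
P7 (258 MB) → memory block 7 (remaining 254 MB)
P8 (296 MB) → memory block 8 (remaining 216 MB)
P9 (276 MB) → memory block 9 (remaining 236 MB)
P10 (271 MB) → memory block 10 (remaining 241 MB)
P11 (286 MB) → memory block 11 (remaining 226 MB)
P12 (306 MB) → memory block 12 (remaining 206 MB)
P13 (312 MB) → memory block 13 (remaining 200 MB)
P14 (265 MB) → memory block 14 (remaining 247 MB)
14 memory blocks × 512 MB = 7168 MB; used 4056 MB; unused 3112 MB.

3112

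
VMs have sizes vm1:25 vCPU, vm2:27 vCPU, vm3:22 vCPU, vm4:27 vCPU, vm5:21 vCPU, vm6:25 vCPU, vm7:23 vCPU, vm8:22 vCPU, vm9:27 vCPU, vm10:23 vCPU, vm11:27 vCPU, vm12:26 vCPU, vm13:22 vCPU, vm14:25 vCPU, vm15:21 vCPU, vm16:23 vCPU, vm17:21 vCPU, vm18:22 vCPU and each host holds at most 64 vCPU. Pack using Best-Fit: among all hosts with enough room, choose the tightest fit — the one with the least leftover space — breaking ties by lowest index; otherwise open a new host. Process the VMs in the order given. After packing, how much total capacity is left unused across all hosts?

147

Put vm1 (25 vCPU) in host 1; 39 vCPU remain.
Put vm2 (27 vCPU) in host 1; 12 vCPU remain.
Put vm3 (22 vCPU) in host 2; 42 vCPU remain.
Put vm4 (27 vCPU) in host 2; 15 vCPU remain.
Put vm5 (21 vCPU) in host 3; 43 vCPU remain.
Put vm6 (25 vCPU) in host 3; 18 vCPU remain.
Put vm7 (23 vCPU) in host 4; 41 vCPU remain.
Put vm8 (22 vCPU) in host 4; 19 vCPU remain.
Put vm9 (27 vCPU) in host 5; 37 vCPU remain.
Put vm10 (23 vCPU) in host 5; 14 vCPU remain.
Put vm11 (27 vCPU) in host 6; 37 vCPU remain.
Put vm12 (26 vCPU) in host 6; 11 vCPU remain.
Put vm13 (22 vCPU) in host 7; 42 vCPU remain.
Put vm14 (25 vCPU) in host 7; 17 vCPU remain.
Put vm15 (21 vCPU) in host 8; 43 vCPU remain.
Put vm16 (23 vCPU) in host 8; 20 vCPU remain.
Put vm17 (21 vCPU) in host 9; 43 vCPU remain.
Put vm18 (22 vCPU) in host 9; 21 vCPU remain.
9 hosts × 64 vCPU = 576 vCPU; used 429 vCPU; unused 147 vCPU.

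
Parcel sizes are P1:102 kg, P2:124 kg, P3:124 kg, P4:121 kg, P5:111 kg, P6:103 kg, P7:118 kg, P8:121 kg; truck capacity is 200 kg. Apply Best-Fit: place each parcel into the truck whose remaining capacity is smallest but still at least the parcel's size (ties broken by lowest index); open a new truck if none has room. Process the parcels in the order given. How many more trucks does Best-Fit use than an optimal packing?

0

Best-Fit: [102] [124] [124] [121] [111] [103] [118] [121] → 8 trucks.
8 parcels exceed 100 kg (half the capacity), and no two of those can share a truck, so at least 8 trucks are needed.
So 8 is already optimal.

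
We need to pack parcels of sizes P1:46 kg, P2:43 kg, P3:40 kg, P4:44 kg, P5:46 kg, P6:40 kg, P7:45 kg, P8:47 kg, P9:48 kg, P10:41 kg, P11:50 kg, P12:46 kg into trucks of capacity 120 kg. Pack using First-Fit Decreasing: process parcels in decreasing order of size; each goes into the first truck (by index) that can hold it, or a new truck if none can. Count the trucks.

6

Sorted descending: 50, 48, 47, 46, 46, 46, 45, 44, 43, 41, 40, 40.
Put 50 kg in truck 1; 70 kg remain.
Put 48 kg in truck 1; 22 kg remain.
Put 47 kg in truck 2; 73 kg remain.
Put 46 kg in truck 2; 27 kg remain.
Put 46 kg in truck 3; 74 kg remain.
Put 46 kg in truck 3; 28 kg remain.
Put 45 kg in truck 4; 75 kg remain.
Put 44 kg in truck 4; 31 kg remain.
Put 43 kg in truck 5; 77 kg remain.
Put 41 kg in truck 5; 36 kg remain.
Put 40 kg in truck 6; 80 kg remain.
Put 40 kg in truck 6; 40 kg remain.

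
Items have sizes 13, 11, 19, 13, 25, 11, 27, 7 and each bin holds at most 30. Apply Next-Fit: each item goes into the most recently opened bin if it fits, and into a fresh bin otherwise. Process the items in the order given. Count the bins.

13 → bin 1 (remaining 17)
11 → bin 1 (remaining 6)
19 → bin 2 (remaining 11)
13 → bin 3 (remaining 17)
25 → bin 4 (remaining 5)
11 → bin 5 (remaining 19)
27 → bin 6 (remaining 3)
7 → bin 7 (remaining 23)
Final bins: [13,11] [19] [13] [25] [11] [27] [7].

7 bins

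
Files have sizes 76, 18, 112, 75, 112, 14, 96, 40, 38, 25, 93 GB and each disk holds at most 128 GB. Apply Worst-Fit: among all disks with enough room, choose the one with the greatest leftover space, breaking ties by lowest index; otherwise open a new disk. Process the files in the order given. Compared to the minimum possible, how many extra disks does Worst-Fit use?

1

Worst-Fit: [76,18] [112] [75,14] [112] [96] [40,38,25] [93] → 7 disks.
Total size 699 GB; any packing needs at least ⌈699/128⌉ = 6 disks.
An optimal packing achieves that bound: [112,14] [112] [96,25] [93,18] [76,40] [75,38] → 6 disks.
Excess: 7 − 6 = 1.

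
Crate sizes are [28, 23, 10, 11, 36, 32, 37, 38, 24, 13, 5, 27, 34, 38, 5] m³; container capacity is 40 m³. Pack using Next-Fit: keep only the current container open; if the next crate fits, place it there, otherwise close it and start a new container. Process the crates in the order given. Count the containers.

12

Put 28 m³ in container 1; 12 m³ remain.
Put 23 m³ in container 2; 17 m³ remain.
Put 10 m³ in container 2; 7 m³ remain.
Put 11 m³ in container 3; 29 m³ remain.
Put 36 m³ in container 4; 4 m³ remain.
Put 32 m³ in container 5; 8 m³ remain.
Put 37 m³ in container 6; 3 m³ remain.
Put 38 m³ in container 7; 2 m³ remain.
Put 24 m³ in container 8; 16 m³ remain.
Put 13 m³ in container 8; 3 m³ remain.
Put 5 m³ in container 9; 35 m³ remain.
Put 27 m³ in container 9; 8 m³ remain.
Put 34 m³ in container 10; 6 m³ remain.
Put 38 m³ in container 11; 2 m³ remain.
Put 5 m³ in container 12; 35 m³ remain.
Final containers: [28] [23,10] [11] [36] [32] [37] [38] [24,13] [5,27] [34] [38] [5].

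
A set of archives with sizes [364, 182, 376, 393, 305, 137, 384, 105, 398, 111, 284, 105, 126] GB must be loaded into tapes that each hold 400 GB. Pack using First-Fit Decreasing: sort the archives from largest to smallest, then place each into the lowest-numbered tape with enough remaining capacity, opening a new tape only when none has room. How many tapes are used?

Sorted descending: 398, 393, 384, 376, 364, 305, 284, 182, 137, 126, 111, 105, 105.
tape 1: place 398 GB, 2 GB left
tape 2: place 393 GB, 7 GB left
tape 3: place 384 GB, 16 GB left
tape 4: place 376 GB, 24 GB left
tape 5: place 364 GB, 36 GB left
tape 6: place 305 GB, 95 GB left
tape 7: place 284 GB, 116 GB left
tape 8: place 182 GB, 218 GB left
tape 8: place 137 GB, 81 GB left
tape 9: place 126 GB, 274 GB left
tape 7: place 111 GB, 5 GB left
tape 9: place 105 GB, 169 GB left
tape 9: place 105 GB, 64 GB left

9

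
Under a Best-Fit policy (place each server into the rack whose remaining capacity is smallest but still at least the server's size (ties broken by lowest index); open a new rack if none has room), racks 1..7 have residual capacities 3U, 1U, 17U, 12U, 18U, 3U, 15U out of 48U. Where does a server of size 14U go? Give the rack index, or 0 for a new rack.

Racks with room: rack 3 (17U), rack 5 (18U), rack 7 (15U).
Tightest fit is rack 7 with 15U free.

7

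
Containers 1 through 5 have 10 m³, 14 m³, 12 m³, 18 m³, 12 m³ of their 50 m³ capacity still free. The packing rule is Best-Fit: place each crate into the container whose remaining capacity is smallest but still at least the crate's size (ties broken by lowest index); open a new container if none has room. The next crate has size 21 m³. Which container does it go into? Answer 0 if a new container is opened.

No container has ≥ 21 m³ free, so a new container is opened.

0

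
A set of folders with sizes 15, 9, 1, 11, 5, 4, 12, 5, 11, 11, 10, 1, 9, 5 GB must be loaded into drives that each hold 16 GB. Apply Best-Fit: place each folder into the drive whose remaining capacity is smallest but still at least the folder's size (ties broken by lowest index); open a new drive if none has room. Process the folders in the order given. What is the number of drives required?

15 GB → drive 1 (remaining 1 GB)
9 GB → drive 2 (remaining 7 GB)
1 GB → drive 1 (remaining 0 GB)
11 GB → drive 3 (remaining 5 GB)
5 GB → drive 3 (remaining 0 GB)
4 GB → drive 2 (remaining 3 GB)
12 GB → drive 4 (remaining 4 GB)
5 GB → drive 5 (remaining 11 GB)
11 GB → drive 5 (remaining 0 GB)
11 GB → drive 6 (remaining 5 GB)
10 GB → drive 7 (remaining 6 GB)
1 GB → drive 2 (remaining 2 GB)
9 GB → drive 8 (remaining 7 GB)
5 GB → drive 6 (remaining 0 GB)

8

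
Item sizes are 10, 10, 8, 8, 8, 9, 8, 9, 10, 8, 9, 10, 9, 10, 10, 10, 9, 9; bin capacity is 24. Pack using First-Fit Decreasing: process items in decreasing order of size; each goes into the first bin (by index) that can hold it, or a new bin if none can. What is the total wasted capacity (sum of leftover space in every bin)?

Sorted descending: 10, 10, 10, 10, 10, 10, 10, 9, 9, 9, 9, 9, 9, 8, 8, 8, 8, 8.
10 → bin 1 (remaining 14)
10 → bin 1 (remaining 4)
10 → bin 2 (remaining 14)
10 → bin 2 (remaining 4)
10 → bin 3 (remaining 14)
10 → bin 3 (remaining 4)
10 → bin 4 (remaining 14)
9 → bin 4 (remaining 5)
9 → bin 5 (remaining 15)
9 → bin 5 (remaining 6)
9 → bin 6 (remaining 15)
9 → bin 6 (remaining 6)
9 → bin 7 (remaining 15)
8 → bin 7 (remaining 7)
8 → bin 8 (remaining 16)
8 → bin 8 (remaining 8)
8 → bin 8 (remaining 0)
8 → bin 9 (remaining 16)
9 bins × 24 = 216; used 164; unused 52.

52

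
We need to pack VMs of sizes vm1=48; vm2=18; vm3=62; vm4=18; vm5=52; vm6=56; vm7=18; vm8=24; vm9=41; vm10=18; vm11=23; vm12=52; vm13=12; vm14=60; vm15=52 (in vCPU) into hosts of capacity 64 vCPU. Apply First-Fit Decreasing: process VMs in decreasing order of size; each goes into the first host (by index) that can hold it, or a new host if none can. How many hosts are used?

Sorted descending: 62, 60, 56, 52, 52, 52, 48, 41, 24, 23, 18, 18, 18, 18, 12.
host 1: place 62 vCPU, 2 vCPU left
host 2: place 60 vCPU, 4 vCPU left
host 3: place 56 vCPU, 8 vCPU left
host 4: place 52 vCPU, 12 vCPU left
host 5: place 52 vCPU, 12 vCPU left
host 6: place 52 vCPU, 12 vCPU left
host 7: place 48 vCPU, 16 vCPU left
host 8: place 41 vCPU, 23 vCPU left
host 9: place 24 vCPU, 40 vCPU left
host 8: place 23 vCPU, 0 vCPU left
host 9: place 18 vCPU, 22 vCPU left
host 9: place 18 vCPU, 4 vCPU left
host 10: place 18 vCPU, 46 vCPU left
host 10: place 18 vCPU, 28 vCPU left
host 4: place 12 vCPU, 0 vCPU left
Final hosts: [62] [60] [56] [52,12] [52] [52] [48] [41,23] [24,18,18] [18,18].

10 hosts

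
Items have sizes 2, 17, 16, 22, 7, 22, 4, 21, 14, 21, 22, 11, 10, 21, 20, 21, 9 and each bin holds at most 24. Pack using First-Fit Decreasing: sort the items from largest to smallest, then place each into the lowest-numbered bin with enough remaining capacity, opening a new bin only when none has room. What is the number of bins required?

12 bins

Sorted descending: 22, 22, 22, 21, 21, 21, 21, 20, 17, 16, 14, 11, 10, 9, 7, 4, 2.
22 → bin 1 (remaining 2)
22 → bin 2 (remaining 2)
22 → bin 3 (remaining 2)
21 → bin 4 (remaining 3)
21 → bin 5 (remaining 3)
21 → bin 6 (remaining 3)
21 → bin 7 (remaining 3)
20 → bin 8 (remaining 4)
17 → bin 9 (remaining 7)
16 → bin 10 (remaining 8)
14 → bin 11 (remaining 10)
11 → bin 12 (remaining 13)
10 → bin 11 (remaining 0)
9 → bin 12 (remaining 4)
7 → bin 9 (remaining 0)
4 → bin 8 (remaining 0)
2 → bin 1 (remaining 0)
Final bins: [22,2] [22] [22] [21] [21] [21] [21] [20,4] [17,7] [16] [14,10] [11,9].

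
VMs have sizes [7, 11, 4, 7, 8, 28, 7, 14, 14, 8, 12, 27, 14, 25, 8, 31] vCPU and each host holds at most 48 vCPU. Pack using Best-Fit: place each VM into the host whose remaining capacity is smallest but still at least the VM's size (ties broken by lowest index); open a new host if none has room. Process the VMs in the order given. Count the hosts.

Put 7 vCPU in host 1; 41 vCPU remain.
Put 11 vCPU in host 1; 30 vCPU remain.
Put 4 vCPU in host 1; 26 vCPU remain.
Put 7 vCPU in host 1; 19 vCPU remain.
Put 8 vCPU in host 1; 11 vCPU remain.
Put 28 vCPU in host 2; 20 vCPU remain.
Put 7 vCPU in host 1; 4 vCPU remain.
Put 14 vCPU in host 2; 6 vCPU remain.
Put 14 vCPU in host 3; 34 vCPU remain.
Put 8 vCPU in host 3; 26 vCPU remain.
Put 12 vCPU in host 3; 14 vCPU remain.
Put 27 vCPU in host 4; 21 vCPU remain.
Put 14 vCPU in host 3; 0 vCPU remain.
Put 25 vCPU in host 5; 23 vCPU remain.
Put 8 vCPU in host 4; 13 vCPU remain.
Put 31 vCPU in host 6; 17 vCPU remain.

6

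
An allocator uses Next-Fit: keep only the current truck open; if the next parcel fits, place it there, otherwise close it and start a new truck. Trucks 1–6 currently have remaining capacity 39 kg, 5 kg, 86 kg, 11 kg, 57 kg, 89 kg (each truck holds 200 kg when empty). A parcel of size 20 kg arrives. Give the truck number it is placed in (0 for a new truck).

Next-Fit only looks at truck 6, which has 89 kg free.
20 kg fits there.

6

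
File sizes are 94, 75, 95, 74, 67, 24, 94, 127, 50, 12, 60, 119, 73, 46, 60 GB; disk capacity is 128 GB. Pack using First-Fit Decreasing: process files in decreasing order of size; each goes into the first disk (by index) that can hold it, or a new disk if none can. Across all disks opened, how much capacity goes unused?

Sorted descending: 127, 119, 95, 94, 94, 75, 74, 73, 67, 60, 60, 50, 46, 24, 12.
127 GB → disk 1 (remaining 1 GB)
119 GB → disk 2 (remaining 9 GB)
95 GB → disk 3 (remaining 33 GB)
94 GB → disk 4 (remaining 34 GB)
94 GB → disk 5 (remaining 34 GB)
75 GB → disk 6 (remaining 53 GB)
74 GB → disk 7 (remaining 54 GB)
73 GB → disk 8 (remaining 55 GB)
67 GB → disk 9 (remaining 61 GB)
60 GB → disk 9 (remaining 1 GB)
60 GB → disk 10 (remaining 68 GB)
50 GB → disk 6 (remaining 3 GB)
46 GB → disk 7 (remaining 8 GB)
24 GB → disk 3 (remaining 9 GB)
12 GB → disk 4 (remaining 22 GB)
10 disks × 128 GB = 1280 GB; used 1070 GB; unused 210 GB.

210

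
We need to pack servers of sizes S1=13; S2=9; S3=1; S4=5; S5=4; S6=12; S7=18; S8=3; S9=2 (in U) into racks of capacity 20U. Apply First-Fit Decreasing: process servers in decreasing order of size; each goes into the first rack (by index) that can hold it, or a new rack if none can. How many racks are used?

4

Sorted descending: 18, 13, 12, 9, 5, 4, 3, 2, 1.
Put 18U in rack 1; 2U remain.
Put 13U in rack 2; 7U remain.
Put 12U in rack 3; 8U remain.
Put 9U in rack 4; 11U remain.
Put 5U in rack 2; 2U remain.
Put 4U in rack 3; 4U remain.
Put 3U in rack 3; 1U remain.
Put 2U in rack 1; 0U remain.
Put 1U in rack 2; 1U remain.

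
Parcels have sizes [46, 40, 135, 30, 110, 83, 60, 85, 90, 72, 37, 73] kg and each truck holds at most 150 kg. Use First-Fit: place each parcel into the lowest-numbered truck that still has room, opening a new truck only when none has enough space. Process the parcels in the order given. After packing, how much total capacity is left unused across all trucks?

46 kg → truck 1 (remaining 104 kg)
40 kg → truck 1 (remaining 64 kg)
135 kg → truck 2 (remaining 15 kg)
30 kg → truck 1 (remaining 34 kg)
110 kg → truck 3 (remaining 40 kg)
83 kg → truck 4 (remaining 67 kg)
60 kg → truck 4 (remaining 7 kg)
85 kg → truck 5 (remaining 65 kg)
90 kg → truck 6 (remaining 60 kg)
72 kg → truck 7 (remaining 78 kg)
37 kg → truck 3 (remaining 3 kg)
73 kg → truck 7 (remaining 5 kg)
7 trucks × 150 kg = 1050 kg; used 861 kg; unused 189 kg.

189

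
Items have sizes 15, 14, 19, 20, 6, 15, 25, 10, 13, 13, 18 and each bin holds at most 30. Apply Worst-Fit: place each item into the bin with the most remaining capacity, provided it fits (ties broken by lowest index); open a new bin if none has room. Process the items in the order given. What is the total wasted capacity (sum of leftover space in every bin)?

Put 15 in bin 1; 15 remain.
Put 14 in bin 1; 1 remain.
Put 19 in bin 2; 11 remain.
Put 20 in bin 3; 10 remain.
Put 6 in bin 2; 5 remain.
Put 15 in bin 4; 15 remain.
Put 25 in bin 5; 5 remain.
Put 10 in bin 4; 5 remain.
Put 13 in bin 6; 17 remain.
Put 13 in bin 6; 4 remain.
Put 18 in bin 7; 12 remain.
7 bins × 30 = 210; used 168; unused 42.

42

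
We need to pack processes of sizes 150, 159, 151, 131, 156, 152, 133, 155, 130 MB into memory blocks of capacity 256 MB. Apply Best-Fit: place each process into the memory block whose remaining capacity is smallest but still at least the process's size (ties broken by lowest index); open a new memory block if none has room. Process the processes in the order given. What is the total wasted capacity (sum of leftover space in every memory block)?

987

Put 150 MB in memory block 1; 106 MB remain.
Put 159 MB in memory block 2; 97 MB remain.
Put 151 MB in memory block 3; 105 MB remain.
Put 131 MB in memory block 4; 125 MB remain.
Put 156 MB in memory block 5; 100 MB remain.
Put 152 MB in memory block 6; 104 MB remain.
Put 133 MB in memory block 7; 123 MB remain.
Put 155 MB in memory block 8; 101 MB remain.
Put 130 MB in memory block 9; 126 MB remain.
9 memory blocks × 256 MB = 2304 MB; used 1317 MB; unused 987 MB.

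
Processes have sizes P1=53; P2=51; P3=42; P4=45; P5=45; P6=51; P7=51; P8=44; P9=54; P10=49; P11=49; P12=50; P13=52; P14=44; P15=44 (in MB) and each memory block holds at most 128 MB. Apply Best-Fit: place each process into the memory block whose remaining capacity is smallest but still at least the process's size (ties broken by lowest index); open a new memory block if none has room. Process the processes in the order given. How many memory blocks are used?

8

Put P1 (53 MB) in memory block 1; 75 MB remain.
Put P2 (51 MB) in memory block 1; 24 MB remain.
Put P3 (42 MB) in memory block 2; 86 MB remain.
Put P4 (45 MB) in memory block 2; 41 MB remain.
Put P5 (45 MB) in memory block 3; 83 MB remain.
Put P6 (51 MB) in memory block 3; 32 MB remain.
Put P7 (51 MB) in memory block 4; 77 MB remain.
Put P8 (44 MB) in memory block 4; 33 MB remain.
Put P9 (54 MB) in memory block 5; 74 MB remain.
Put P10 (49 MB) in memory block 5; 25 MB remain.
Put P11 (49 MB) in memory block 6; 79 MB remain.
Put P12 (50 MB) in memory block 6; 29 MB remain.
Put P13 (52 MB) in memory block 7; 76 MB remain.
Put P14 (44 MB) in memory block 7; 32 MB remain.
Put P15 (44 MB) in memory block 8; 84 MB remain.
Final memory blocks: [53,51] [42,45] [45,51] [51,44] [54,49] [49,50] [52,44] [44].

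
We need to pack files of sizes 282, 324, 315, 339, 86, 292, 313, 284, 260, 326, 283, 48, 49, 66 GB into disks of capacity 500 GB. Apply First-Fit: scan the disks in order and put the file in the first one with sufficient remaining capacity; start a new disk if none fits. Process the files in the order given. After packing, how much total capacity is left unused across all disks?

Put 282 GB in disk 1; 218 GB remain.
Put 324 GB in disk 2; 176 GB remain.
Put 315 GB in disk 3; 185 GB remain.
Put 339 GB in disk 4; 161 GB remain.
Put 86 GB in disk 1; 132 GB remain.
Put 292 GB in disk 5; 208 GB remain.
Put 313 GB in disk 6; 187 GB remain.
Put 284 GB in disk 7; 216 GB remain.
Put 260 GB in disk 8; 240 GB remain.
Put 326 GB in disk 9; 174 GB remain.
Put 283 GB in disk 10; 217 GB remain.
Put 48 GB in disk 1; 84 GB remain.
Put 49 GB in disk 1; 35 GB remain.
Put 66 GB in disk 2; 110 GB remain.
10 disks × 500 GB = 5000 GB; used 3267 GB; unused 1733 GB.

1733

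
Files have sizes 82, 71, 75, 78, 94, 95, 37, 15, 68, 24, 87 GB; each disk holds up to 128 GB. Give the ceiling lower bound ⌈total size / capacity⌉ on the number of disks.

6

Total size = 82 + 71 + 75 + 78 + 94 + 95 + 37 + 15 + 68 + 24 + 87 = 726 GB.
⌈726 / 128⌉ = 6.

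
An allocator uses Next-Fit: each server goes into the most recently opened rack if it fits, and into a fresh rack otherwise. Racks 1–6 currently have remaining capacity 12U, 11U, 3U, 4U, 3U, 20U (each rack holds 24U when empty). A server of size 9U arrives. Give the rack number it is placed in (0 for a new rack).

Next-Fit only looks at rack 6, which has 20U free.
9U fits there.

6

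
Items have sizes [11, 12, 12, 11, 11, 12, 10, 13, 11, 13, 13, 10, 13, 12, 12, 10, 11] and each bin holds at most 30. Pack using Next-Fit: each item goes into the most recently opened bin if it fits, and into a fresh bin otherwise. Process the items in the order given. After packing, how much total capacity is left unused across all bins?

73

bin 1: place 11, 19 left
bin 1: place 12, 7 left
bin 2: place 12, 18 left
bin 2: place 11, 7 left
bin 3: place 11, 19 left
bin 3: place 12, 7 left
bin 4: place 10, 20 left
bin 4: place 13, 7 left
bin 5: place 11, 19 left
bin 5: place 13, 6 left
bin 6: place 13, 17 left
bin 6: place 10, 7 left
bin 7: place 13, 17 left
bin 7: place 12, 5 left
bin 8: place 12, 18 left
bin 8: place 10, 8 left
bin 9: place 11, 19 left
9 bins × 30 = 270; used 197; unused 73.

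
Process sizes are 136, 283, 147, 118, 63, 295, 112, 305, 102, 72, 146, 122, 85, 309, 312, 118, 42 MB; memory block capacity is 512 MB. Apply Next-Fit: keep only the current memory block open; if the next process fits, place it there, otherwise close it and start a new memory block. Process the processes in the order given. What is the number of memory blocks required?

136 MB → memory block 1 (remaining 376 MB)
283 MB → memory block 1 (remaining 93 MB)
147 MB → memory block 2 (remaining 365 MB)
118 MB → memory block 2 (remaining 247 MB)
63 MB → memory block 2 (remaining 184 MB)
295 MB → memory block 3 (remaining 217 MB)
112 MB → memory block 3 (remaining 105 MB)
305 MB → memory block 4 (remaining 207 MB)
102 MB → memory block 4 (remaining 105 MB)
72 MB → memory block 4 (remaining 33 MB)
146 MB → memory block 5 (remaining 366 MB)
122 MB → memory block 5 (remaining 244 MB)
85 MB → memory block 5 (remaining 159 MB)
309 MB → memory block 6 (remaining 203 MB)
312 MB → memory block 7 (remaining 200 MB)
118 MB → memory block 7 (remaining 82 MB)
42 MB → memory block 7 (remaining 40 MB)
Final memory blocks: [136,283] [147,118,63] [295,112] [305,102,72] [146,122,85] [309] [312,118,42].

7 memory blocks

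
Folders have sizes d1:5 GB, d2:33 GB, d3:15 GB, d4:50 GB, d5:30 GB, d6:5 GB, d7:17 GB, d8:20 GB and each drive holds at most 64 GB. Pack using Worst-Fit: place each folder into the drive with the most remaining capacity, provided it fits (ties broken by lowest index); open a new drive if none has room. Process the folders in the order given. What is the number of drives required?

Put d1 (5 GB) in drive 1; 59 GB remain.
Put d2 (33 GB) in drive 1; 26 GB remain.
Put d3 (15 GB) in drive 1; 11 GB remain.
Put d4 (50 GB) in drive 2; 14 GB remain.
Put d5 (30 GB) in drive 3; 34 GB remain.
Put d6 (5 GB) in drive 3; 29 GB remain.
Put d7 (17 GB) in drive 3; 12 GB remain.
Put d8 (20 GB) in drive 4; 44 GB remain.

4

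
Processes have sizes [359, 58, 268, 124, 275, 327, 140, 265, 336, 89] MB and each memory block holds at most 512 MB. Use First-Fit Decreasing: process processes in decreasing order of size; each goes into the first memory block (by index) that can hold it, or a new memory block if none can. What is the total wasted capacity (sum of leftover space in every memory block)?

Sorted descending: 359, 336, 327, 275, 268, 265, 140, 124, 89, 58.
Put 359 MB in memory block 1; 153 MB remain.
Put 336 MB in memory block 2; 176 MB remain.
Put 327 MB in memory block 3; 185 MB remain.
Put 275 MB in memory block 4; 237 MB remain.
Put 268 MB in memory block 5; 244 MB remain.
Put 265 MB in memory block 6; 247 MB remain.
Put 140 MB in memory block 1; 13 MB remain.
Put 124 MB in memory block 2; 52 MB remain.
Put 89 MB in memory block 3; 96 MB remain.
Put 58 MB in memory block 3; 38 MB remain.
6 memory blocks × 512 MB = 3072 MB; used 2241 MB; unused 831 MB.

831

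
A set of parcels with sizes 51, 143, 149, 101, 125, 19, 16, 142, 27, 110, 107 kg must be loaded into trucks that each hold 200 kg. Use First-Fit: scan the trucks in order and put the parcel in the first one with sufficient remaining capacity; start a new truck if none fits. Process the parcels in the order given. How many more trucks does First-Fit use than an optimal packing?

First-Fit: [51,143] [149,19,16] [101,27] [125] [142] [110] [107] → 7 trucks.
7 parcels exceed 100 kg (half the capacity), and no two of those can share a truck, so at least 7 trucks are needed.
So 7 is already optimal.

0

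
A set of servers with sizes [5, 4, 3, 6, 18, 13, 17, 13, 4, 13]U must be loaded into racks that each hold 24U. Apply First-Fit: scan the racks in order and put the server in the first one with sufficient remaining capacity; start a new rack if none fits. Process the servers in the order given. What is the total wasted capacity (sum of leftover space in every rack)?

48

5U → rack 1 (remaining 19U)
4U → rack 1 (remaining 15U)
3U → rack 1 (remaining 12U)
6U → rack 1 (remaining 6U)
18U → rack 2 (remaining 6U)
13U → rack 3 (remaining 11U)
17U → rack 4 (remaining 7U)
13U → rack 5 (remaining 11U)
4U → rack 1 (remaining 2U)
13U → rack 6 (remaining 11U)
6 racks × 24U = 144U; used 96U; unused 48U.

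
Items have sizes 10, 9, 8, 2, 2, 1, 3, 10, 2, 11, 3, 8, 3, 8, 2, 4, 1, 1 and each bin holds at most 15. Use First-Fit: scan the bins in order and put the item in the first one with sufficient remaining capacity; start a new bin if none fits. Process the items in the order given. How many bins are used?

7 bins

bin 1: place 10, 5 left
bin 2: place 9, 6 left
bin 3: place 8, 7 left
bin 1: place 2, 3 left
bin 1: place 2, 1 left
bin 1: place 1, 0 left
bin 2: place 3, 3 left
bin 4: place 10, 5 left
bin 2: place 2, 1 left
bin 5: place 11, 4 left
bin 3: place 3, 4 left
bin 6: place 8, 7 left
bin 3: place 3, 1 left
bin 7: place 8, 7 left
bin 4: place 2, 3 left
bin 5: place 4, 0 left
bin 2: place 1, 0 left
bin 3: place 1, 0 left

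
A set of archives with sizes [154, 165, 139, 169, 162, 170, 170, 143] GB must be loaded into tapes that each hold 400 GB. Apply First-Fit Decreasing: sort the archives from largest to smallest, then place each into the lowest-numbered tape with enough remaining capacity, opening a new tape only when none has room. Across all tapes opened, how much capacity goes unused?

328

Sorted descending: 170, 170, 169, 165, 162, 154, 143, 139.
Put 170 GB in tape 1; 230 GB remain.
Put 170 GB in tape 1; 60 GB remain.
Put 169 GB in tape 2; 231 GB remain.
Put 165 GB in tape 2; 66 GB remain.
Put 162 GB in tape 3; 238 GB remain.
Put 154 GB in tape 3; 84 GB remain.
Put 143 GB in tape 4; 257 GB remain.
Put 139 GB in tape 4; 118 GB remain.
4 tapes × 400 GB = 1600 GB; used 1272 GB; unused 328 GB.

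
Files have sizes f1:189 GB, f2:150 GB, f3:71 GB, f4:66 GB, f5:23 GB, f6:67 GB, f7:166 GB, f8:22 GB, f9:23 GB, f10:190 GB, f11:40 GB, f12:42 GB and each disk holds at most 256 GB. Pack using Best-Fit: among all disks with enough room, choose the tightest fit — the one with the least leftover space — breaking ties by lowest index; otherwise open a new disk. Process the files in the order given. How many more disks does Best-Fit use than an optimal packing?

0

Best-Fit: [189,66] [150,71,23] [67,166,22] [23,190,40] [42] → 5 disks.
Total size 1049 GB; any packing needs at least ⌈1049/256⌉ = 5 disks.
So 5 is already optimal.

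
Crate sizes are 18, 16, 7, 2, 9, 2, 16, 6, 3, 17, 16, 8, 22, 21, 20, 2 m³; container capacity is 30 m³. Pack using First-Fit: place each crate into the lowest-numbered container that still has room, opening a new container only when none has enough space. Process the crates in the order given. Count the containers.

8 containers

container 1: place 18 m³, 12 m³ left
container 2: place 16 m³, 14 m³ left
container 1: place 7 m³, 5 m³ left
container 1: place 2 m³, 3 m³ left
container 2: place 9 m³, 5 m³ left
container 1: place 2 m³, 1 m³ left
container 3: place 16 m³, 14 m³ left
container 3: place 6 m³, 8 m³ left
container 2: place 3 m³, 2 m³ left
container 4: place 17 m³, 13 m³ left
container 5: place 16 m³, 14 m³ left
container 3: place 8 m³, 0 m³ left
container 6: place 22 m³, 8 m³ left
container 7: place 21 m³, 9 m³ left
container 8: place 20 m³, 10 m³ left
container 2: place 2 m³, 0 m³ left
Final containers: [18,7,2,2] [16,9,3,2] [16,6,8] [17] [16] [22] [21] [20].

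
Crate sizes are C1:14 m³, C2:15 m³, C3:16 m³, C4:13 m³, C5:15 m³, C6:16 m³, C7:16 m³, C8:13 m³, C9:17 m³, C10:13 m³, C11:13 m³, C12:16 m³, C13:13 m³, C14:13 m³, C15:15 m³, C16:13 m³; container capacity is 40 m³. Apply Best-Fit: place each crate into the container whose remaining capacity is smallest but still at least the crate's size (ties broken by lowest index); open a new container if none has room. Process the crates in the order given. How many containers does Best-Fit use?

container 1: place C1 (14 m³), 26 m³ left
container 1: place C2 (15 m³), 11 m³ left
container 2: place C3 (16 m³), 24 m³ left
container 2: place C4 (13 m³), 11 m³ left
container 3: place C5 (15 m³), 25 m³ left
container 3: place C6 (16 m³), 9 m³ left
container 4: place C7 (16 m³), 24 m³ left
container 4: place C8 (13 m³), 11 m³ left
container 5: place C9 (17 m³), 23 m³ left
container 5: place C10 (13 m³), 10 m³ left
container 6: place C11 (13 m³), 27 m³ left
container 6: place C12 (16 m³), 11 m³ left
container 7: place C13 (13 m³), 27 m³ left
container 7: place C14 (13 m³), 14 m³ left
container 8: place C15 (15 m³), 25 m³ left
container 7: place C16 (13 m³), 1 m³ left
Final containers: [14,15] [16,13] [15,16] [16,13] [17,13] [13,16] [13,13,13] [15].

8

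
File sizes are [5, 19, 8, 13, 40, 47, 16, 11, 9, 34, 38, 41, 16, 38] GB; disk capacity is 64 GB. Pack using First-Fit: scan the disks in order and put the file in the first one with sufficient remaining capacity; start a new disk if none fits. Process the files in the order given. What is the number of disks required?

7 disks

5 GB → disk 1 (remaining 59 GB)
19 GB → disk 1 (remaining 40 GB)
8 GB → disk 1 (remaining 32 GB)
13 GB → disk 1 (remaining 19 GB)
40 GB → disk 2 (remaining 24 GB)
47 GB → disk 3 (remaining 17 GB)
16 GB → disk 1 (remaining 3 GB)
11 GB → disk 2 (remaining 13 GB)
9 GB → disk 2 (remaining 4 GB)
34 GB → disk 4 (remaining 30 GB)
38 GB → disk 5 (remaining 26 GB)
41 GB → disk 6 (remaining 23 GB)
16 GB → disk 3 (remaining 1 GB)
38 GB → disk 7 (remaining 26 GB)
Final disks: [5,19,8,13,16] [40,11,9] [47,16] [34] [38] [41] [38].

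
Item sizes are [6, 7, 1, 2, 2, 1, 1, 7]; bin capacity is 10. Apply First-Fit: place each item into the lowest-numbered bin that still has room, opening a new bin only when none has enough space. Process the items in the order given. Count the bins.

Put 6 in bin 1; 4 remain.
Put 7 in bin 2; 3 remain.
Put 1 in bin 1; 3 remain.
Put 2 in bin 1; 1 remain.
Put 2 in bin 2; 1 remain.
Put 1 in bin 1; 0 remain.
Put 1 in bin 2; 0 remain.
Put 7 in bin 3; 3 remain.
Final bins: [6,1,2,1] [7,2,1] [7].

3 bins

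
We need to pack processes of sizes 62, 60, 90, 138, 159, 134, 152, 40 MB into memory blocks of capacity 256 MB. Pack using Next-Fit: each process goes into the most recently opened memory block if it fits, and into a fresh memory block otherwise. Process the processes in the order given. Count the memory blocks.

5

memory block 1: place 62 MB, 194 MB left
memory block 1: place 60 MB, 134 MB left
memory block 1: place 90 MB, 44 MB left
memory block 2: place 138 MB, 118 MB left
memory block 3: place 159 MB, 97 MB left
memory block 4: place 134 MB, 122 MB left
memory block 5: place 152 MB, 104 MB left
memory block 5: place 40 MB, 64 MB left
Final memory blocks: [62,60,90] [138] [159] [134] [152,40].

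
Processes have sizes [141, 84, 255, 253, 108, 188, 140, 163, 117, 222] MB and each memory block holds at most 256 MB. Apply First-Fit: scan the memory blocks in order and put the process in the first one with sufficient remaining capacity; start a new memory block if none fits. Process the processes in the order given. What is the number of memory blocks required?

memory block 1: place 141 MB, 115 MB left
memory block 1: place 84 MB, 31 MB left
memory block 2: place 255 MB, 1 MB left
memory block 3: place 253 MB, 3 MB left
memory block 4: place 108 MB, 148 MB left
memory block 5: place 188 MB, 68 MB left
memory block 4: place 140 MB, 8 MB left
memory block 6: place 163 MB, 93 MB left
memory block 7: place 117 MB, 139 MB left
memory block 8: place 222 MB, 34 MB left

8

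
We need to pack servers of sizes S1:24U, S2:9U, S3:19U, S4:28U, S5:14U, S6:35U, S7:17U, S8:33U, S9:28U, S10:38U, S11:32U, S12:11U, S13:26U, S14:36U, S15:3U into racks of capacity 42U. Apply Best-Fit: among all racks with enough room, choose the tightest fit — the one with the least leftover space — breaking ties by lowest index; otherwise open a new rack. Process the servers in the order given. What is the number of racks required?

Put S1 (24U) in rack 1; 18U remain.
Put S2 (9U) in rack 1; 9U remain.
Put S3 (19U) in rack 2; 23U remain.
Put S4 (28U) in rack 3; 14U remain.
Put S5 (14U) in rack 3; 0U remain.
Put S6 (35U) in rack 4; 7U remain.
Put S7 (17U) in rack 2; 6U remain.
Put S8 (33U) in rack 5; 9U remain.
Put S9 (28U) in rack 6; 14U remain.
Put S10 (38U) in rack 7; 4U remain.
Put S11 (32U) in rack 8; 10U remain.
Put S12 (11U) in rack 6; 3U remain.
Put S13 (26U) in rack 9; 16U remain.
Put S14 (36U) in rack 10; 6U remain.
Put S15 (3U) in rack 6; 0U remain.
Final racks: [24,9] [19,17] [28,14] [35] [33] [28,11,3] [38] [32] [26] [36].

10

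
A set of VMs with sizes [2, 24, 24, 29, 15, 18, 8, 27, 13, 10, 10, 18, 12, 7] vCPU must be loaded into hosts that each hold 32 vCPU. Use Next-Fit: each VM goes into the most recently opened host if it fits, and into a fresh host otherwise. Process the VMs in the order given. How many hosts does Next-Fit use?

Put 2 vCPU in host 1; 30 vCPU remain.
Put 24 vCPU in host 1; 6 vCPU remain.
Put 24 vCPU in host 2; 8 vCPU remain.
Put 29 vCPU in host 3; 3 vCPU remain.
Put 15 vCPU in host 4; 17 vCPU remain.
Put 18 vCPU in host 5; 14 vCPU remain.
Put 8 vCPU in host 5; 6 vCPU remain.
Put 27 vCPU in host 6; 5 vCPU remain.
Put 13 vCPU in host 7; 19 vCPU remain.
Put 10 vCPU in host 7; 9 vCPU remain.
Put 10 vCPU in host 8; 22 vCPU remain.
Put 18 vCPU in host 8; 4 vCPU remain.
Put 12 vCPU in host 9; 20 vCPU remain.
Put 7 vCPU in host 9; 13 vCPU remain.

9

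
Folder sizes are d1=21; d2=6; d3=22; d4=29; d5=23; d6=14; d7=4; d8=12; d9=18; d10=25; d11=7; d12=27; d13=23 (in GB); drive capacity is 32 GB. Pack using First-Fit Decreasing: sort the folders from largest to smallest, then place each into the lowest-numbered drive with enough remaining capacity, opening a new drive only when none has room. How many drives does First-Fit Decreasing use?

9 drives

Sorted descending: 29, 27, 25, 23, 23, 22, 21, 18, 14, 12, 7, 6, 4.
29 GB → drive 1 (remaining 3 GB)
27 GB → drive 2 (remaining 5 GB)
25 GB → drive 3 (remaining 7 GB)
23 GB → drive 4 (remaining 9 GB)
23 GB → drive 5 (remaining 9 GB)
22 GB → drive 6 (remaining 10 GB)
21 GB → drive 7 (remaining 11 GB)
18 GB → drive 8 (remaining 14 GB)
14 GB → drive 8 (remaining 0 GB)
12 GB → drive 9 (remaining 20 GB)
7 GB → drive 3 (remaining 0 GB)
6 GB → drive 4 (remaining 3 GB)
4 GB → drive 2 (remaining 1 GB)
Final drives: [29] [27,4] [25,7] [23,6] [23] [22] [21] [18,14] [12].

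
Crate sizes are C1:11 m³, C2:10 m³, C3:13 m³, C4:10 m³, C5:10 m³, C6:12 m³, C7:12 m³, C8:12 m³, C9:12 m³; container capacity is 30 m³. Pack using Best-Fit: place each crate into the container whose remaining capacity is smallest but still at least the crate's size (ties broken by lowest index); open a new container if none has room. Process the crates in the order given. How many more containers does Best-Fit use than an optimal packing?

Best-Fit: [11,10] [13,10] [10,12] [12,12] [12] → 5 containers.
Total size 102 m³; any packing needs at least ⌈102/30⌉ = 4 containers.
An optimal packing achieves that bound: [13,12] [12,12] [12,11] [10,10,10] → 4 containers.
Excess: 5 − 4 = 1.

1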